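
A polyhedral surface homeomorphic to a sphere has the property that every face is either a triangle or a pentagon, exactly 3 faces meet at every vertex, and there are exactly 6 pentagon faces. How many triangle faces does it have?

2

Let x be the number of triangles; then F = 6 + x.
Edge–face incidences: 2E = 5·6 + 3·x = 30 + 3x.
Every vertex has degree 3, so 3V = 2E.
Euler: V − E + F = 2 ⇒ (2E)/3 − E + (6 + x) = 2.
Multiply by 6: 2·(2E) − 3·(2E) + 6·(6 + x) = 12, i.e. 36 + 6x − (30 + 3x) = 12.
Collecting terms: 3x + 6 = 12, so 3x = 6, so x = 2.
Then 2E = 30 + 3·2 = 36, so E = 18, V = 2E/3 = 12, F = 6 + 2 = 8.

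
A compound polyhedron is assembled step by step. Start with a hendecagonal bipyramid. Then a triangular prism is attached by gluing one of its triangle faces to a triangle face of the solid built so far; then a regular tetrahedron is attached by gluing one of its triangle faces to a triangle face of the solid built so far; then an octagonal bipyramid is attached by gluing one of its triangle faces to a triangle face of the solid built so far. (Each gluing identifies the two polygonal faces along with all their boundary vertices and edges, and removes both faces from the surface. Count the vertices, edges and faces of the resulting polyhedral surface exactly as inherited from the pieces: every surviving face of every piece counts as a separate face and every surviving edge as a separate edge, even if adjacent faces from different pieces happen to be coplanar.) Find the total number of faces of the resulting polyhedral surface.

41

A hendecagonal bipyramid: V=13, E=33, F=22.
Attach a triangular prism (V=6, E=9, F=5) along a 3-gon: merge 3 vertices and 3 edges, delete both glued faces → V=16, E=39, F=25.
Attach a regular tetrahedron (V=4, E=6, F=4) along a 3-gon: merge 3 vertices and 3 edges, delete both glued faces → V=17, E=42, F=27.
Attach an octagonal bipyramid (V=10, E=24, F=16) along a 3-gon: merge 3 vertices and 3 edges, delete both glued faces → V=24, E=63, F=41.
Check: V − E + F = 24 − 63 + 41 = 2.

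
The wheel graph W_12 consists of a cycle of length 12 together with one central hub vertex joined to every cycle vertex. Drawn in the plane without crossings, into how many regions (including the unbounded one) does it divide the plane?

13

W_12 has V = 12 + 1 = 13 vertices and E = 2·12 = 24 edges.
By Euler's formula F = 2 − V + E = 2 − 13 + 24 = 13.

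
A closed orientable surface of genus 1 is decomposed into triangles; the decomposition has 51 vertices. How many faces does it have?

χ = 2 − 2·1 = 0, and every face is a triangle so 3F = 2E.
V − E + F = 0 with E = 3F/2 gives 51 − (3/2 − 1)·F = 0, so F = 102 and E = 153.

102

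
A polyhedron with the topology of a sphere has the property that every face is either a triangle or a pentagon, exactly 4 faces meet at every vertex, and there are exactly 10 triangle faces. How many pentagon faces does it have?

2

Let x be the number of pentagons; then F = 10 + x.
Edge–face incidences: 2E = 3·10 + 5·x = 30 + 5x.
Every vertex has degree 4, so 4V = 2E.
Euler: V − E + F = 2 ⇒ (2E)/4 − E + (10 + x) = 2.
Multiply by 8: 2·(2E) − 4·(2E) + 8·(10 + x) = 16, i.e. 80 + 8x − 2·(30 + 5x) = 16.
Collecting terms: −2x + 20 = 16, so −2x = −4, so x = 2.
Then 2E = 30 + 5·2 = 40, so E = 20, V = 2E/4 = 10, F = 10 + 2 = 12.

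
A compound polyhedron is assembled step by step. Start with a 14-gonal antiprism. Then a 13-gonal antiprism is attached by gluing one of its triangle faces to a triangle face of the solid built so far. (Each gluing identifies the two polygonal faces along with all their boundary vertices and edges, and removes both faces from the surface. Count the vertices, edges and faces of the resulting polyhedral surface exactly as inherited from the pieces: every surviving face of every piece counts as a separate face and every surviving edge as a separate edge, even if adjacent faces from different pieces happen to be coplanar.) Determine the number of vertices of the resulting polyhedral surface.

51

A 14-gonal antiprism: V=28, E=56, F=30.
Attach a 13-gonal antiprism (V=26, E=52, F=28) along a 3-gon: merge 3 vertices and 3 edges, delete both glued faces → V=51, E=105, F=56.
Check: V − E + F = 51 − 105 + 56 = 2.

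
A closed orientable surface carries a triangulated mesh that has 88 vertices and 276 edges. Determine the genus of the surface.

3

Every face is a triangle and each edge borders two faces, so 3F = 2·276, giving F = 184.
χ = V − E + F = 88 − 276 + 184 = -4.
For a closed orientable surface χ = 2 − 2g, so g = (2 − (-4))/2 = 3.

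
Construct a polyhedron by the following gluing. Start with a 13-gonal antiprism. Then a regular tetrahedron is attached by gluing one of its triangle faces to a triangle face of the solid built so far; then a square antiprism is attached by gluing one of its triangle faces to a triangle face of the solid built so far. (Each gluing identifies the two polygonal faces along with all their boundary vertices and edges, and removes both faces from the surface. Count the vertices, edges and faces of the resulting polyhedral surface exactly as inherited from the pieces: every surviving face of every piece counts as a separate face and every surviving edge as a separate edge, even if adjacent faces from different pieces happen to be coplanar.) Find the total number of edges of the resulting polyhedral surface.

A 13-gonal antiprism: V=26, E=52, F=28.
Attach a regular tetrahedron (V=4, E=6, F=4) along a 3-gon: merge 3 vertices and 3 edges, delete both glued faces → V=27, E=55, F=30.
Attach a square antiprism (V=8, E=16, F=10) along a 3-gon: merge 3 vertices and 3 edges, delete both glued faces → V=32, E=68, F=38.
Check: V − E + F = 32 − 68 + 38 = 2.

68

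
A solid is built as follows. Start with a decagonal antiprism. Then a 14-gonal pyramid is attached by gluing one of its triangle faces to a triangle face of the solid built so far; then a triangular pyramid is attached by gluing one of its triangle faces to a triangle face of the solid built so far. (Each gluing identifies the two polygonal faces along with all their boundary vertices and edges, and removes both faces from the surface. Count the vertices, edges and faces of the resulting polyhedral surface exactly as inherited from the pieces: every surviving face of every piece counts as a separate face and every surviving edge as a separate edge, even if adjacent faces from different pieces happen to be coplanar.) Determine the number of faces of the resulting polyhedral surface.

A decagonal antiprism: V=20, E=40, F=22.
Attach a 14-gonal pyramid (V=15, E=28, F=15) along a 3-gon: merge 3 vertices and 3 edges, delete both glued faces → V=32, E=65, F=35.
Attach a triangular pyramid (V=4, E=6, F=4) along a 3-gon: merge 3 vertices and 3 edges, delete both glued faces → V=33, E=68, F=37.
Check: V − E + F = 33 − 68 + 37 = 2.

37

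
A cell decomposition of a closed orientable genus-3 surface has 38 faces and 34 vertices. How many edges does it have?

76

For a closed orientable surface of genus 3, χ = 2 − 2·3 = -4.
E = V + F − (-4) = 34 + 38 − (-4) = 76.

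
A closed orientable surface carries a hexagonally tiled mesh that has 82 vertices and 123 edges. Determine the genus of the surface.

1

Every face is a hexagon and each edge borders two faces, so 6F = 2·123, giving F = 41.
χ = V − E + F = 82 − 123 + 41 = 0.
For a closed orientable surface χ = 2 − 2g, so g = (2 − (0))/2 = 1.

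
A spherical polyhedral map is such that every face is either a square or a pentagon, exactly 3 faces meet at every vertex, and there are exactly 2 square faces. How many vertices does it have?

16

Let x be the number of pentagons; then F = 2 + x.
Edge–face incidences: 2E = 4·2 + 5·x = 8 + 5x.
Every vertex has degree 3, so 3V = 2E.
Euler: V − E + F = 2 ⇒ (2E)/3 − E + (2 + x) = 2.
Multiply by 6: 2·(2E) − 3·(2E) + 6·(2 + x) = 12, i.e. 12 + 6x − (8 + 5x) = 12.
Collecting terms: x + 4 = 12, so x = 8.
Then 2E = 8 + 5·8 = 48, so E = 24, V = 2E/3 = 16, F = 2 + 8 = 10.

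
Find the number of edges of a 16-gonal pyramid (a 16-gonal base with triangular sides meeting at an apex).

A pyramid on an n-gon base has one n-gon and n triangles: V = 16 + 1 = 17, E = 2·16 = 32, F = 16 + 1 = 17.

32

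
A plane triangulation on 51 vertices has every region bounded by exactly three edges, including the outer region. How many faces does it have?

98

In a plane triangulation 3F = 2E and V − E + F = 2, so F = 2V − 4 = 2·51 − 4 = 98.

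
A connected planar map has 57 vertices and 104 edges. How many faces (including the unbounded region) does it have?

49

Euler's formula for a connected plane graph: V − E + F = 2, so F = 2 − 57 + 104 = 49.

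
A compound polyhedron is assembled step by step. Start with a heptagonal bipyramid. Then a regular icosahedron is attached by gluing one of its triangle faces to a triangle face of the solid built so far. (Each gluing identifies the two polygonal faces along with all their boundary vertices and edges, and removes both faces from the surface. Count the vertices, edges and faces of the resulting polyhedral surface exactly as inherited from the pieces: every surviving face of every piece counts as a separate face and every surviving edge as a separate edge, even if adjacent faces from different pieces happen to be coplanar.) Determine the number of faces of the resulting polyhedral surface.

32

A heptagonal bipyramid: V=9, E=21, F=14.
Attach a regular icosahedron (V=12, E=30, F=20) along a 3-gon: merge 3 vertices and 3 edges, delete both glued faces → V=18, E=48, F=32.
Check: V − E + F = 18 − 48 + 32 = 2.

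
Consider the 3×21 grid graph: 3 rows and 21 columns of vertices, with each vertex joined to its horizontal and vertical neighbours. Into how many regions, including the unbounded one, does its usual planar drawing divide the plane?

41

The grid has V = 3·21 = 63 vertices and E = 3·20 + 21·2 = 102 edges.
F = 2 − V + E = 2 − 63 + 102 = 41.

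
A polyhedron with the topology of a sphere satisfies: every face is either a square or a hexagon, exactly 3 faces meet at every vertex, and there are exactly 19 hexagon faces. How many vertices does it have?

Let x be the number of squares; then F = 19 + x.
Edge–face incidences: 2E = 6·19 + 4·x = 114 + 4x.
Every vertex has degree 3, so 3V = 2E.
Euler: V − E + F = 2 ⇒ (2E)/3 − E + (19 + x) = 2.
Multiply by 6: 2·(2E) − 3·(2E) + 6·(19 + x) = 12, i.e. 114 + 6x − (114 + 4x) = 12.
Collecting terms: 2x = 12, so x = 6.
Then 2E = 114 + 4·6 = 138, so E = 69, V = 2E/3 = 46, F = 19 + 6 = 25.

46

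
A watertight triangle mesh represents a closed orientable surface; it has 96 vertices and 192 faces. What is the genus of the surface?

Every face is a triangle, so 2E = 3·192 = 576, giving E = 288.
χ = V − E + F = 96 − 288 + 192 = 0.
For a closed orientable surface χ = 2 − 2g, so g = (2 − (0))/2 = 1.

1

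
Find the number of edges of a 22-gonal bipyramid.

A bipyramid over an n-gon has 2n triangular faces and n + 2 vertices: V = 22 + 2 = 24, E = 3·22 = 66, F = 2·22 = 44.
Check: V − E + F = 24 − 66 + 44 = 2.

66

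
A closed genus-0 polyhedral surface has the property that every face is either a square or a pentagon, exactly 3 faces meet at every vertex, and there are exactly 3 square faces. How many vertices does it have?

Let x be the number of pentagons; then F = 3 + x.
Edge–face incidences: 2E = 4·3 + 5·x = 12 + 5x.
Every vertex has degree 3, so 3V = 2E.
Euler: V − E + F = 2 ⇒ (2E)/3 − E + (3 + x) = 2.
Multiply by 6: 2·(2E) − 3·(2E) + 6·(3 + x) = 12, i.e. 18 + 6x − (12 + 5x) = 12.
Collecting terms: x + 6 = 12, so x = 6.
Then 2E = 12 + 5·6 = 42, so E = 21, V = 2E/3 = 14, F = 3 + 6 = 9.

14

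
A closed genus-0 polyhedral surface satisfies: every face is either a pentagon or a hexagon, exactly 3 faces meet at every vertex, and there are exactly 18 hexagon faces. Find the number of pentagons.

Let x be the number of pentagons; then F = 18 + x.
Edge–face incidences: 2E = 6·18 + 5·x = 108 + 5x.
Every vertex has degree 3, so 3V = 2E.
Euler: V − E + F = 2 ⇒ (2E)/3 − E + (18 + x) = 2.
Multiply by 6: 2·(2E) − 3·(2E) + 6·(18 + x) = 12, i.e. 108 + 6x − (108 + 5x) = 12.
Collecting terms: x = 12.
Then 2E = 108 + 5·12 = 168, so E = 84, V = 2E/3 = 56, F = 18 + 12 = 30.

12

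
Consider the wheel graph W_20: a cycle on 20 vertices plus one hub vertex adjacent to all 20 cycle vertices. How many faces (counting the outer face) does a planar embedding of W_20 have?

21

W_20 has V = 20 + 1 = 21 vertices and E = 2·20 = 40 edges.
By Euler's formula F = 2 − V + E = 2 − 21 + 40 = 21.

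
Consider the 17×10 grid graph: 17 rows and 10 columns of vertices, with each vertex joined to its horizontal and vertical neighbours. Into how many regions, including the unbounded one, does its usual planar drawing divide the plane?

The grid has V = 17·10 = 170 vertices and E = 17·9 + 10·16 = 313 edges.
F = 2 − V + E = 2 − 170 + 313 = 145.

145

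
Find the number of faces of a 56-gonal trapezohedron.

112

The n-trapezohedron (dual of the n-antiprism) has V = 2·56 + 2 = 114, E = 4·56 = 224, F = 2·56 = 112.
Check: V − E + F = 114 − 224 + 112 = 2.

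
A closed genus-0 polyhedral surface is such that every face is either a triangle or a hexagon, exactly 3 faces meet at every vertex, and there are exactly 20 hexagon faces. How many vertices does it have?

44

Let x be the number of triangles; then F = 20 + x.
Edge–face incidences: 2E = 6·20 + 3·x = 120 + 3x.
Every vertex has degree 3, so 3V = 2E.
Euler: V − E + F = 2 ⇒ (2E)/3 − E + (20 + x) = 2.
Multiply by 6: 2·(2E) − 3·(2E) + 6·(20 + x) = 12, i.e. 120 + 6x − (120 + 3x) = 12.
Collecting terms: 3x = 12, so x = 4.
Then 2E = 120 + 3·4 = 132, so E = 66, V = 2E/3 = 44, F = 20 + 4 = 24.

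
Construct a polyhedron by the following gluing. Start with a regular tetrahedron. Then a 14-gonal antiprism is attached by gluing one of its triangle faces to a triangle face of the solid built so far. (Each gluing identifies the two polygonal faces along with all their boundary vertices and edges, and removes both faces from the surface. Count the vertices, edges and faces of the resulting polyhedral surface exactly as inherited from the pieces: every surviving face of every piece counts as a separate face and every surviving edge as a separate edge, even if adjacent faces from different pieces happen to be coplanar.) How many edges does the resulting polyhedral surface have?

A regular tetrahedron: V=4, E=6, F=4.
Attach a 14-gonal antiprism (V=28, E=56, F=30) along a 3-gon: merge 3 vertices and 3 edges, delete both glued faces → V=29, E=59, F=32.
Check: V − E + F = 29 − 59 + 32 = 2.

59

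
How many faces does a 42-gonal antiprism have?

An antiprism on an n-gon has two n-gon caps and 2n triangles: V = 2·42 = 84, E = 4·42 = 168, F = 2·42 + 2 = 86.
Check: V − E + F = 84 − 168 + 86 = 2.

86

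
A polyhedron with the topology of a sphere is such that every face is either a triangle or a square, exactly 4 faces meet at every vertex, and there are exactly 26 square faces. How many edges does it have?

64

Let x be the number of triangles; then F = 26 + x.
Edge–face incidences: 2E = 4·26 + 3·x = 104 + 3x.
Every vertex has degree 4, so 4V = 2E.
Euler: V − E + F = 2 ⇒ (2E)/4 − E + (26 + x) = 2.
Multiply by 8: 2·(2E) − 4·(2E) + 8·(26 + x) = 16, i.e. 208 + 8x − 2·(104 + 3x) = 16.
Collecting terms: 2x = 16, so x = 8.
Then 2E = 104 + 3·8 = 128, so E = 64, V = 2E/4 = 32, F = 26 + 8 = 34.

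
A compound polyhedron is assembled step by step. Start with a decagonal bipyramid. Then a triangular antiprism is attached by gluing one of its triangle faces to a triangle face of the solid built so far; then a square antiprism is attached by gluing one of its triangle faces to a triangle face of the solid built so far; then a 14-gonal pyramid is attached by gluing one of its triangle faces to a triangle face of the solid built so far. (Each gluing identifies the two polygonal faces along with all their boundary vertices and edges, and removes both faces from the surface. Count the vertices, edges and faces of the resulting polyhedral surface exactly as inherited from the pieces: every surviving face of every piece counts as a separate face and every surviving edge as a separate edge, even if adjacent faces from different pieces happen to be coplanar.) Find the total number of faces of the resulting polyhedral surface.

A decagonal bipyramid: V=12, E=30, F=20.
Attach a triangular antiprism (V=6, E=12, F=8) along a 3-gon: merge 3 vertices and 3 edges, delete both glued faces → V=15, E=39, F=26.
Attach a square antiprism (V=8, E=16, F=10) along a 3-gon: merge 3 vertices and 3 edges, delete both glued faces → V=20, E=52, F=34.
Attach a 14-gonal pyramid (V=15, E=28, F=15) along a 3-gon: merge 3 vertices and 3 edges, delete both glued faces → V=32, E=77, F=47.
Check: V − E + F = 32 − 77 + 47 = 2.

47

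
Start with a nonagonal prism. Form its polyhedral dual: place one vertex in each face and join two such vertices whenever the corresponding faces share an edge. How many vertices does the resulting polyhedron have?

11

The base solid has V = 18, E = 27, F = 11.
The dual swaps V and F and preserves E: V′ = F = 11, E′ = E = 27, F′ = V = 18.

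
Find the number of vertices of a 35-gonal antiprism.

70

An antiprism on an n-gon has two n-gon caps and 2n triangles: V = 2·35 = 70, E = 4·35 = 140, F = 2·35 + 2 = 72.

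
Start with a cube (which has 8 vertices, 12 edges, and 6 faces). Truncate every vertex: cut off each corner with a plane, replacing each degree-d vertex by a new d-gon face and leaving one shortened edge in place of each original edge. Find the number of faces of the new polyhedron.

Truncation replaces each original edge-end by a new vertex, so V′ = 2E = 24.
Each original edge survives, and each old vertex of degree d contributes d new edges; summing degrees gives Σd = 2E, so E′ = E + 2E = 3E = 36.
Each original face survives and each original vertex becomes one new face: F′ = F + V = 14.

14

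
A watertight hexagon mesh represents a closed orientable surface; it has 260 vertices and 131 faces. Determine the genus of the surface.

Every face is a hexagon, so 2E = 6·131 = 786, giving E = 393.
χ = V − E + F = 260 − 393 + 131 = -2.
For a closed orientable surface χ = 2 − 2g, so g = (2 − (-2))/2 = 2.

2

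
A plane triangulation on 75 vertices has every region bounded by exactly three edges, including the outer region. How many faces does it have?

In a plane triangulation 3F = 2E and V − E + F = 2, so F = 2V − 4 = 2·75 − 4 = 146.

146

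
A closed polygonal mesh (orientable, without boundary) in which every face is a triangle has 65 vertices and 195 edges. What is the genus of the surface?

Every face is a triangle and each edge borders two faces, so 3F = 2·195, giving F = 130.
χ = V − E + F = 65 − 195 + 130 = 0.
For a closed orientable surface χ = 2 − 2g, so g = (2 − (0))/2 = 1.

1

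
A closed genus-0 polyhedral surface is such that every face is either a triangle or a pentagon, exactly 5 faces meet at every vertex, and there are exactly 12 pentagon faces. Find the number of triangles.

Let x be the number of triangles; then F = 12 + x.
Edge–face incidences: 2E = 5·12 + 3·x = 60 + 3x.
Every vertex has degree 5, so 5V = 2E.
Euler: V − E + F = 2 ⇒ (2E)/5 − E + (12 + x) = 2.
Multiply by 10: 2·(2E) − 5·(2E) + 10·(12 + x) = 20, i.e. 120 + 10x − 3·(60 + 3x) = 20.
Collecting terms: x − 60 = 20, so x = 80.
Then 2E = 60 + 3·80 = 300, so E = 150, V = 2E/5 = 60, F = 12 + 80 = 92.

80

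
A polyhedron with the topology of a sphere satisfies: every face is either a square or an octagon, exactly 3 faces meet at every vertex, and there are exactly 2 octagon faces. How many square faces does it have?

8

Let x be the number of squares; then F = 2 + x.
Edge–face incidences: 2E = 8·2 + 4·x = 16 + 4x.
Every vertex has degree 3, so 3V = 2E.
Euler: V − E + F = 2 ⇒ (2E)/3 − E + (2 + x) = 2.
Multiply by 6: 2·(2E) − 3·(2E) + 6·(2 + x) = 12, i.e. 12 + 6x − (16 + 4x) = 12.
Collecting terms: 2x − 4 = 12, so 2x = 16, so x = 8.
Then 2E = 16 + 4·8 = 48, so E = 24, V = 2E/3 = 16, F = 2 + 8 = 10.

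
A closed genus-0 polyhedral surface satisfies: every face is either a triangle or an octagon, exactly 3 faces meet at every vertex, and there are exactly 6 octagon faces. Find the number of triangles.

8

Let x be the number of triangles; then F = 6 + x.
Edge–face incidences: 2E = 8·6 + 3·x = 48 + 3x.
Every vertex has degree 3, so 3V = 2E.
Euler: V − E + F = 2 ⇒ (2E)/3 − E + (6 + x) = 2.
Multiply by 6: 2·(2E) − 3·(2E) + 6·(6 + x) = 12, i.e. 36 + 6x − (48 + 3x) = 12.
Collecting terms: 3x − 12 = 12, so 3x = 24, so x = 8.
Then 2E = 48 + 3·8 = 72, so E = 36, V = 2E/3 = 24, F = 6 + 8 = 14.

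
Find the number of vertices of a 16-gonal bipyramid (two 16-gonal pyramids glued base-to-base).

A bipyramid over an n-gon has 2n triangular faces and n + 2 vertices: V = 16 + 2 = 18, E = 3·16 = 48, F = 2·16 = 32.

18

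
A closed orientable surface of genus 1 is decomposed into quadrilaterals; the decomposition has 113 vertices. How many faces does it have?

χ = 2 − 2·1 = 0, and every face is a square so 4F = 2E.
V − E + F = 0 with E = 4F/2 gives 113 − (4/2 − 1)·F = 0, so F = 113 and E = 226.

113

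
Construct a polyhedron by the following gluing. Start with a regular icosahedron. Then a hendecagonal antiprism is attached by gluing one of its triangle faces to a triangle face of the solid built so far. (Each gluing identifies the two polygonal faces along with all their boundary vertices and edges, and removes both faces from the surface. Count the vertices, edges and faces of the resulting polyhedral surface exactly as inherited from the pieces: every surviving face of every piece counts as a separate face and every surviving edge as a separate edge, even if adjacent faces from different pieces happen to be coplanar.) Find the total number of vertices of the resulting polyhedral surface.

31

A regular icosahedron: V=12, E=30, F=20.
Attach a hendecagonal antiprism (V=22, E=44, F=24) along a 3-gon: merge 3 vertices and 3 edges, delete both glued faces → V=31, E=71, F=42.
Check: V − E + F = 31 − 71 + 42 = 2.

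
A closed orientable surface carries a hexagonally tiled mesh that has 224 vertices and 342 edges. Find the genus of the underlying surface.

Every face is a hexagon and each edge borders two faces, so 6F = 2·342, giving F = 114.
χ = V − E + F = 224 − 342 + 114 = -4.
For a closed orientable surface χ = 2 − 2g, so g = (2 − (-4))/2 = 3.

3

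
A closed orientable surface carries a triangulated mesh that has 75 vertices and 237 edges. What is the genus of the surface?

3

Every face is a triangle and each edge borders two faces, so 3F = 2·237, giving F = 158.
χ = V − E + F = 75 − 237 + 158 = -4.
For a closed orientable surface χ = 2 − 2g, so g = (2 − (-4))/2 = 3.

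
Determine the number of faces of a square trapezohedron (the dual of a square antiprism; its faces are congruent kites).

8

The n-trapezohedron (dual of the n-antiprism) has V = 2·4 + 2 = 10, E = 4·4 = 16, F = 2·4 = 8.
Check: V − E + F = 10 − 16 + 8 = 2.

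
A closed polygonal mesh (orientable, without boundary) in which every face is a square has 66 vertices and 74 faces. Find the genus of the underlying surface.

5

Every face is a square, so 2E = 4·74 = 296, giving E = 148.
χ = V − E + F = 66 − 148 + 74 = -8.
For a closed orientable surface χ = 2 − 2g, so g = (2 − (-8))/2 = 5.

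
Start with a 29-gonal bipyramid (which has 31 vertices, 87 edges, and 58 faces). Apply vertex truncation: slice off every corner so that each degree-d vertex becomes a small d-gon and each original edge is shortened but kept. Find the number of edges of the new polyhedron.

261

Truncation replaces each original edge-end by a new vertex, so V′ = 2E = 174.
Each original edge survives, and each old vertex of degree d contributes d new edges; summing degrees gives Σd = 2E, so E′ = E + 2E = 3E = 261.
Each original face survives and each original vertex becomes one new face: F′ = F + V = 89.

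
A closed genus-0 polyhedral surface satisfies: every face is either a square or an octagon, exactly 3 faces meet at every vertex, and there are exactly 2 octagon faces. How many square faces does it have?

Let x be the number of squares; then F = 2 + x.
Edge–face incidences: 2E = 8·2 + 4·x = 16 + 4x.
Every vertex has degree 3, so 3V = 2E.
Euler: V − E + F = 2 ⇒ (2E)/3 − E + (2 + x) = 2.
Multiply by 6: 2·(2E) − 3·(2E) + 6·(2 + x) = 12, i.e. 12 + 6x − (16 + 4x) = 12.
Collecting terms: 2x − 4 = 12, so 2x = 16, so x = 8.
Then 2E = 16 + 4·8 = 48, so E = 24, V = 2E/3 = 16, F = 2 + 8 = 10.

8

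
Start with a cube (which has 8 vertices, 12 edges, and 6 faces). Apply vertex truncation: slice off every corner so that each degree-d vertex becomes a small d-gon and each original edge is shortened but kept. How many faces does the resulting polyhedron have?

Truncation replaces each original edge-end by a new vertex, so V′ = 2E = 24.
Each original edge survives, and each old vertex of degree d contributes d new edges; summing degrees gives Σd = 2E, so E′ = E + 2E = 3E = 36.
Each original face survives and each original vertex becomes one new face: F′ = F + V = 14.

14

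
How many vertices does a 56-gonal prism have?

A prism on an n-gon has two n-gon bases and n rectangular sides: V = 2·56 = 112, E = 3·56 = 168, F = 56 + 2 = 58.

112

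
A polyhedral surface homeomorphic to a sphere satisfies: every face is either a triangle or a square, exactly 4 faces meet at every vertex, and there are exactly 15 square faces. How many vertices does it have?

21

Let x be the number of triangles; then F = 15 + x.
Edge–face incidences: 2E = 4·15 + 3·x = 60 + 3x.
Every vertex has degree 4, so 4V = 2E.
Euler: V − E + F = 2 ⇒ (2E)/4 − E + (15 + x) = 2.
Multiply by 8: 2·(2E) − 4·(2E) + 8·(15 + x) = 16, i.e. 120 + 8x − 2·(60 + 3x) = 16.
Collecting terms: 2x = 16, so x = 8.
Then 2E = 60 + 3·8 = 84, so E = 42, V = 2E/4 = 21, F = 15 + 8 = 23.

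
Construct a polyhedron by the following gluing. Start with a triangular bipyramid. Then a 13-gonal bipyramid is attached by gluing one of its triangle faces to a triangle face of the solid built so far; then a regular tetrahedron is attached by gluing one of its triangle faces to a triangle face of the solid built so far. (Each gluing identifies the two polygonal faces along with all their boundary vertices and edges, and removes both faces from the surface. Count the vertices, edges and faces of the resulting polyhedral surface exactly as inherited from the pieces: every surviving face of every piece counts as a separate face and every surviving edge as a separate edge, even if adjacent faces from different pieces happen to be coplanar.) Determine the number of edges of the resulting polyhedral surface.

48

A triangular bipyramid: V=5, E=9, F=6.
Attach a 13-gonal bipyramid (V=15, E=39, F=26) along a 3-gon: merge 3 vertices and 3 edges, delete both glued faces → V=17, E=45, F=30.
Attach a regular tetrahedron (V=4, E=6, F=4) along a 3-gon: merge 3 vertices and 3 edges, delete both glued faces → V=18, E=48, F=32.
Check: V − E + F = 18 − 48 + 32 = 2.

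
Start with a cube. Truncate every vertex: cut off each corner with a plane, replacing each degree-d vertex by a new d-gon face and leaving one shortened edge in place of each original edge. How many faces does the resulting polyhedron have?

14

The base solid has V = 8, E = 12, F = 6.
Truncation replaces each original edge-end by a new vertex, so V′ = 2E = 24.
Each original edge survives, and each old vertex of degree d contributes d new edges; summing degrees gives Σd = 2E, so E′ = E + 2E = 3E = 36.
Each original face survives and each original vertex becomes one new face: F′ = F + V = 14.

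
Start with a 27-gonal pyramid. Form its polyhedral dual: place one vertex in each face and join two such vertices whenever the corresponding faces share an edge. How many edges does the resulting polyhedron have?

The base solid has V = 28, E = 54, F = 28.
The dual swaps V and F and preserves E: V′ = F = 28, E′ = E = 54, F′ = V = 28.

54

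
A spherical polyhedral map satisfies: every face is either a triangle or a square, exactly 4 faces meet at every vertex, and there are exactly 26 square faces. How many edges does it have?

Let x be the number of triangles; then F = 26 + x.
Edge–face incidences: 2E = 4·26 + 3·x = 104 + 3x.
Every vertex has degree 4, so 4V = 2E.
Euler: V − E + F = 2 ⇒ (2E)/4 − E + (26 + x) = 2.
Multiply by 8: 2·(2E) − 4·(2E) + 8·(26 + x) = 16, i.e. 208 + 8x − 2·(104 + 3x) = 16.
Collecting terms: 2x = 16, so x = 8.
Then 2E = 104 + 3·8 = 128, so E = 64, V = 2E/4 = 32, F = 26 + 8 = 34.

64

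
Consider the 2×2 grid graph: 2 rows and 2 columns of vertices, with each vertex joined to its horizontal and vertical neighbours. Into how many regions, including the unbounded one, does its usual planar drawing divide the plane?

2

The grid has V = 2·2 = 4 vertices and E = 2·1 + 2·1 = 4 edges.
F = 2 − V + E = 2 − 4 + 4 = 2.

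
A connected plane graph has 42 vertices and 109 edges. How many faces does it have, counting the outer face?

Euler's formula for a connected plane graph: V − E + F = 2, so F = 2 − 42 + 109 = 69.

69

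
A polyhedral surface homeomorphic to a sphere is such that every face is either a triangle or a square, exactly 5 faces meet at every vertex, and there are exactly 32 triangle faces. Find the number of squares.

Let x be the number of squares; then F = 32 + x.
Edge–face incidences: 2E = 3·32 + 4·x = 96 + 4x.
Every vertex has degree 5, so 5V = 2E.
Euler: V − E + F = 2 ⇒ (2E)/5 − E + (32 + x) = 2.
Multiply by 10: 2·(2E) − 5·(2E) + 10·(32 + x) = 20, i.e. 320 + 10x − 3·(96 + 4x) = 20.
Collecting terms: −2x + 32 = 20, so −2x = −12, so x = 6.
Then 2E = 96 + 4·6 = 120, so E = 60, V = 2E/5 = 24, F = 32 + 6 = 38.

6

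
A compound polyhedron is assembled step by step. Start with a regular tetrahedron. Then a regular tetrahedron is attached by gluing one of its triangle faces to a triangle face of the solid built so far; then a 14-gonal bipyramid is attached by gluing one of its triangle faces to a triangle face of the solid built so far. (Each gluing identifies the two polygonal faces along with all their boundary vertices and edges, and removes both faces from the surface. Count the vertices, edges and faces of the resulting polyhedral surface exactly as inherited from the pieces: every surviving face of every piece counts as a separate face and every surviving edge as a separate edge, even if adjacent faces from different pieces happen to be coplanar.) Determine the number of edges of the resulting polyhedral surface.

A regular tetrahedron: V=4, E=6, F=4.
Attach a regular tetrahedron (V=4, E=6, F=4) along a 3-gon: merge 3 vertices and 3 edges, delete both glued faces → V=5, E=9, F=6.
Attach a 14-gonal bipyramid (V=16, E=42, F=28) along a 3-gon: merge 3 vertices and 3 edges, delete both glued faces → V=18, E=48, F=32.
Check: V − E + F = 18 − 48 + 32 = 2.

48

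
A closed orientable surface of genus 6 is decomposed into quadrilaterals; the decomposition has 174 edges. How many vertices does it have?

77

χ = 2 − 2·6 = -10, and every face is a square so 4F = 2E.
F = 2E/4 = 87. Then V = -10 + E − F = -10 + 174 − 87 = 77.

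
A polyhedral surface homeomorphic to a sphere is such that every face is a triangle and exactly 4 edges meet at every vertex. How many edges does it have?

Each face has 3 edges and each edge borders two faces, so 2E = 3F.
Each vertex has degree 4, so 4V = 2E and hence V = 3F/4.
Euler: V − E + F = 2 ⇒ (3F/4) − (3F/2) + F = 2.
Multiply by 8: (6 − 12 + 8)F = 16, i.e. 2F = 16.
So F = 8, E = 3·8/2 = 12, V = 3·8/4 = 6.

12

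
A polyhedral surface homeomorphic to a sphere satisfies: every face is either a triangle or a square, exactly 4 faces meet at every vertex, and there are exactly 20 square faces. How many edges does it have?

Let x be the number of triangles; then F = 20 + x.
Edge–face incidences: 2E = 4·20 + 3·x = 80 + 3x.
Every vertex has degree 4, so 4V = 2E.
Euler: V − E + F = 2 ⇒ (2E)/4 − E + (20 + x) = 2.
Multiply by 8: 2·(2E) − 4·(2E) + 8·(20 + x) = 16, i.e. 160 + 8x − 2·(80 + 3x) = 16.
Collecting terms: 2x = 16, so x = 8.
Then 2E = 80 + 3·8 = 104, so E = 52, V = 2E/4 = 26, F = 20 + 8 = 28.

52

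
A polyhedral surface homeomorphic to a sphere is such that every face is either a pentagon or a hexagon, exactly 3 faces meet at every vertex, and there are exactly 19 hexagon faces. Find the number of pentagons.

12

Let x be the number of pentagons; then F = 19 + x.
Edge–face incidences: 2E = 6·19 + 5·x = 114 + 5x.
Every vertex has degree 3, so 3V = 2E.
Euler: V − E + F = 2 ⇒ (2E)/3 − E + (19 + x) = 2.
Multiply by 6: 2·(2E) − 3·(2E) + 6·(19 + x) = 12, i.e. 114 + 6x − (114 + 5x) = 12.
Collecting terms: x = 12.
Then 2E = 114 + 5·12 = 174, so E = 87, V = 2E/3 = 58, F = 19 + 12 = 31.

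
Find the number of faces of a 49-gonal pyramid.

50

A pyramid on an n-gon base has one n-gon and n triangles: V = 49 + 1 = 50, E = 2·49 = 98, F = 49 + 1 = 50.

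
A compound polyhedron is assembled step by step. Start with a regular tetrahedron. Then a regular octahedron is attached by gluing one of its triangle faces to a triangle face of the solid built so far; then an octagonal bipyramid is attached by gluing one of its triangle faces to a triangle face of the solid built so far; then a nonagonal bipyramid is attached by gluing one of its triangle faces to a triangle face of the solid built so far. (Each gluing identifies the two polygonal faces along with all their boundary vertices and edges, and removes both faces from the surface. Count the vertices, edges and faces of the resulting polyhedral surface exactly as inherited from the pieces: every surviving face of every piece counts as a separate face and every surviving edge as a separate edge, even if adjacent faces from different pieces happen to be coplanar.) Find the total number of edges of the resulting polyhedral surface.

A regular tetrahedron: V=4, E=6, F=4.
Attach a regular octahedron (V=6, E=12, F=8) along a 3-gon: merge 3 vertices and 3 edges, delete both glued faces → V=7, E=15, F=10.
Attach an octagonal bipyramid (V=10, E=24, F=16) along a 3-gon: merge 3 vertices and 3 edges, delete both glued faces → V=14, E=36, F=24.
Attach a nonagonal bipyramid (V=11, E=27, F=18) along a 3-gon: merge 3 vertices and 3 edges, delete both glued faces → V=22, E=60, F=40.
Check: V − E + F = 22 − 60 + 40 = 2.

60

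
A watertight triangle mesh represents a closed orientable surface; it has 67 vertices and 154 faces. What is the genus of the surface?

Every face is a triangle, so 2E = 3·154 = 462, giving E = 231.
χ = V − E + F = 67 − 231 + 154 = -10.
For a closed orientable surface χ = 2 − 2g, so g = (2 − (-10))/2 = 6.

6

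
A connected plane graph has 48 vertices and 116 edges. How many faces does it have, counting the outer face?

Euler's formula for a connected plane graph: V − E + F = 2, so F = 2 − 48 + 116 = 70.

70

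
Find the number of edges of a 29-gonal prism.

87

A prism on an n-gon has two n-gon bases and n rectangular sides: V = 2·29 = 58, E = 3·29 = 87, F = 29 + 2 = 31.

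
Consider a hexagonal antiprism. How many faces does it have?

14

An antiprism on an n-gon has two n-gon caps and 2n triangles: V = 2·6 = 12, E = 4·6 = 24, F = 2·6 + 2 = 14.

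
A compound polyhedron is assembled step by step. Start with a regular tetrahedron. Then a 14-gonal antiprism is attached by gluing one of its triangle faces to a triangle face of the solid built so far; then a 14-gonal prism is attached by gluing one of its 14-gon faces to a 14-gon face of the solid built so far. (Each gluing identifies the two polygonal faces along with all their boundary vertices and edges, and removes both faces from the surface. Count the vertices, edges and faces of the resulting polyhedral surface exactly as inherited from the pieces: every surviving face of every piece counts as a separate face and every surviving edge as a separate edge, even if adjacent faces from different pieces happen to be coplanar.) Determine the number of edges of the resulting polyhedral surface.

87

A regular tetrahedron: V=4, E=6, F=4.
Attach a 14-gonal antiprism (V=28, E=56, F=30) along a 3-gon: merge 3 vertices and 3 edges, delete both glued faces → V=29, E=59, F=32.
Attach a 14-gonal prism (V=28, E=42, F=16) along a 14-gon: merge 14 vertices and 14 edges, delete both glued faces → V=43, E=87, F=46.
Check: V − E + F = 43 − 87 + 46 = 2.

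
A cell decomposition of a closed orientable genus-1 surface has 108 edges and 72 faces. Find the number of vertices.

For a closed orientable surface of genus 1, χ = 2 − 2·1 = 0.
V = 0 + E − F = 0 + 108 − 72 = 36.

36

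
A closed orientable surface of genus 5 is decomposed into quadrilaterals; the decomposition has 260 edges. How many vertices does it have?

122

χ = 2 − 2·5 = -8, and every face is a square so 4F = 2E.
F = 2E/4 = 130. Then V = -8 + E − F = -8 + 260 − 130 = 122.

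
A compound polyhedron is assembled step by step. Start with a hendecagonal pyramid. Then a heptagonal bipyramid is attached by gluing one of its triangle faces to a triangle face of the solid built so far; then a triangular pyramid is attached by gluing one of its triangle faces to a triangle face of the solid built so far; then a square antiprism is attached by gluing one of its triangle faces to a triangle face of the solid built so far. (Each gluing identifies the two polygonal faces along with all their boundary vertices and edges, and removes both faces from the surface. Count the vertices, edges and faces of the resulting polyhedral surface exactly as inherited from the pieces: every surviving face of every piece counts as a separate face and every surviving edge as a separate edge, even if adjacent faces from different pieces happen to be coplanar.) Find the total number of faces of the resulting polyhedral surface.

34

A hendecagonal pyramid: V=12, E=22, F=12.
Attach a heptagonal bipyramid (V=9, E=21, F=14) along a 3-gon: merge 3 vertices and 3 edges, delete both glued faces → V=18, E=40, F=24.
Attach a triangular pyramid (V=4, E=6, F=4) along a 3-gon: merge 3 vertices and 3 edges, delete both glued faces → V=19, E=43, F=26.
Attach a square antiprism (V=8, E=16, F=10) along a 3-gon: merge 3 vertices and 3 edges, delete both glued faces → V=24, E=56, F=34.
Check: V − E + F = 24 − 56 + 34 = 2.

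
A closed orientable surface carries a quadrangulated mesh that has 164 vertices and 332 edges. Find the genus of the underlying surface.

2

Every face is a square and each edge borders two faces, so 4F = 2·332, giving F = 166.
χ = V − E + F = 164 − 332 + 166 = -2.
For a closed orientable surface χ = 2 − 2g, so g = (2 − (-2))/2 = 2.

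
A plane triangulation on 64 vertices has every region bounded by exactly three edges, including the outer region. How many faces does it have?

124

In a plane triangulation 3F = 2E and V − E + F = 2, so F = 2V − 4 = 2·64 − 4 = 124.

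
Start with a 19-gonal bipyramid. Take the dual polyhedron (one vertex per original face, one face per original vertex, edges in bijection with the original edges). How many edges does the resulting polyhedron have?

The base solid has V = 21, E = 57, F = 38.
The dual swaps V and F and preserves E: V′ = F = 38, E′ = E = 57, F′ = V = 21.

57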